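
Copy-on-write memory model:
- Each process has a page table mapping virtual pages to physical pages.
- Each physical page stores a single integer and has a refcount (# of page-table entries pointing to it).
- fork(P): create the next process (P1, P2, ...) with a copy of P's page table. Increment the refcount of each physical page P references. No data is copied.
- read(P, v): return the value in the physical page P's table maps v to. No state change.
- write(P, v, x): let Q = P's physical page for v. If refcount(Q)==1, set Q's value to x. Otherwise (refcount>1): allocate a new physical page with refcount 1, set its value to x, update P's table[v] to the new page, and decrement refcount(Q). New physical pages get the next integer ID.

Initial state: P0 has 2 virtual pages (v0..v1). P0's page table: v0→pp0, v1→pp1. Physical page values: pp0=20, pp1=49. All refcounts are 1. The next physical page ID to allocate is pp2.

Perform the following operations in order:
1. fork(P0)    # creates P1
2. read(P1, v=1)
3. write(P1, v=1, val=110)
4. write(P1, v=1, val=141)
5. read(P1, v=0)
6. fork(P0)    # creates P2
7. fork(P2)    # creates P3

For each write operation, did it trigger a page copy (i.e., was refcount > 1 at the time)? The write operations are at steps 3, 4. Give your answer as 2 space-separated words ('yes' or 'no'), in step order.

Op 1: fork(P0) -> P1. 2 ppages; refcounts: pp0:2 pp1:2
Op 2: read(P1, v1) -> 49. No state change.
Op 3: write(P1, v1, 110). refcount(pp1)=2>1 -> COPY to pp2. 3 ppages; refcounts: pp0:2 pp1:1 pp2:1
Op 4: write(P1, v1, 141). refcount(pp2)=1 -> write in place. 3 ppages; refcounts: pp0:2 pp1:1 pp2:1
Op 5: read(P1, v0) -> 20. No state change.
Op 6: fork(P0) -> P2. 3 ppages; refcounts: pp0:3 pp1:2 pp2:1
Op 7: fork(P2) -> P3. 3 ppages; refcounts: pp0:4 pp1:3 pp2:1

yes no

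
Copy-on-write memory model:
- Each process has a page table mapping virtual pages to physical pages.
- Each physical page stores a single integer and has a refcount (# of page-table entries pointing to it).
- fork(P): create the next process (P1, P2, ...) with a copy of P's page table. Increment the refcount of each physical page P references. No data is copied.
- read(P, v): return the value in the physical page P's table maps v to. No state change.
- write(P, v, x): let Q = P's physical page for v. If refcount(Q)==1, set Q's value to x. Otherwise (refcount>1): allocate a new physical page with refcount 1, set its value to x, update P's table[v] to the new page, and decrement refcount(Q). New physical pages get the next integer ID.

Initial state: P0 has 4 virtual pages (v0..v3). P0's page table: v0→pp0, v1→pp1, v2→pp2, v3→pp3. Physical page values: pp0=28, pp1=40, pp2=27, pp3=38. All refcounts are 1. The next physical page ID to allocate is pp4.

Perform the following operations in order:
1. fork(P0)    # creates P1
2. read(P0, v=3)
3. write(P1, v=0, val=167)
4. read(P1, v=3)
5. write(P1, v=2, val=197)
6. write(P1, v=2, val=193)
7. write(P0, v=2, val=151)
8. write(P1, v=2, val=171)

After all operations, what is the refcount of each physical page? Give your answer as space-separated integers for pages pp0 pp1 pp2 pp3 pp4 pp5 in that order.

Answer: 1 2 1 2 1 1

Derivation:
Op 1: fork(P0) -> P1. 4 ppages; refcounts: pp0:2 pp1:2 pp2:2 pp3:2
Op 2: read(P0, v3) -> 38. No state change.
Op 3: write(P1, v0, 167). refcount(pp0)=2>1 -> COPY to pp4. 5 ppages; refcounts: pp0:1 pp1:2 pp2:2 pp3:2 pp4:1
Op 4: read(P1, v3) -> 38. No state change.
Op 5: write(P1, v2, 197). refcount(pp2)=2>1 -> COPY to pp5. 6 ppages; refcounts: pp0:1 pp1:2 pp2:1 pp3:2 pp4:1 pp5:1
Op 6: write(P1, v2, 193). refcount(pp5)=1 -> write in place. 6 ppages; refcounts: pp0:1 pp1:2 pp2:1 pp3:2 pp4:1 pp5:1
Op 7: write(P0, v2, 151). refcount(pp2)=1 -> write in place. 6 ppages; refcounts: pp0:1 pp1:2 pp2:1 pp3:2 pp4:1 pp5:1
Op 8: write(P1, v2, 171). refcount(pp5)=1 -> write in place. 6 ppages; refcounts: pp0:1 pp1:2 pp2:1 pp3:2 pp4:1 pp5:1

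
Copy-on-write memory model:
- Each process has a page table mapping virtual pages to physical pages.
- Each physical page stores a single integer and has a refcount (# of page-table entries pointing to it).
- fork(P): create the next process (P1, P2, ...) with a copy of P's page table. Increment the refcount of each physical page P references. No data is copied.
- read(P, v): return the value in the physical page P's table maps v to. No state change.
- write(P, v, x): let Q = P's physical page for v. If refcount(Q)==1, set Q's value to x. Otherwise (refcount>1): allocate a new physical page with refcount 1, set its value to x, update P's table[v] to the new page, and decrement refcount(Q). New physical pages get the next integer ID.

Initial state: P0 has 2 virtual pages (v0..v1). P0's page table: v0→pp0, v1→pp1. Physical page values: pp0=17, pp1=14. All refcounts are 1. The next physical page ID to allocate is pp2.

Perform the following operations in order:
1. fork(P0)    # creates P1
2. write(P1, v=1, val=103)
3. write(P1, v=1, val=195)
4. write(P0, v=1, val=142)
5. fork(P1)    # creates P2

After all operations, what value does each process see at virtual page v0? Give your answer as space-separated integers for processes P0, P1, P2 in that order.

Answer: 17 17 17

Derivation:
Op 1: fork(P0) -> P1. 2 ppages; refcounts: pp0:2 pp1:2
Op 2: write(P1, v1, 103). refcount(pp1)=2>1 -> COPY to pp2. 3 ppages; refcounts: pp0:2 pp1:1 pp2:1
Op 3: write(P1, v1, 195). refcount(pp2)=1 -> write in place. 3 ppages; refcounts: pp0:2 pp1:1 pp2:1
Op 4: write(P0, v1, 142). refcount(pp1)=1 -> write in place. 3 ppages; refcounts: pp0:2 pp1:1 pp2:1
Op 5: fork(P1) -> P2. 3 ppages; refcounts: pp0:3 pp1:1 pp2:2
P0: v0 -> pp0 = 17
P1: v0 -> pp0 = 17
P2: v0 -> pp0 = 17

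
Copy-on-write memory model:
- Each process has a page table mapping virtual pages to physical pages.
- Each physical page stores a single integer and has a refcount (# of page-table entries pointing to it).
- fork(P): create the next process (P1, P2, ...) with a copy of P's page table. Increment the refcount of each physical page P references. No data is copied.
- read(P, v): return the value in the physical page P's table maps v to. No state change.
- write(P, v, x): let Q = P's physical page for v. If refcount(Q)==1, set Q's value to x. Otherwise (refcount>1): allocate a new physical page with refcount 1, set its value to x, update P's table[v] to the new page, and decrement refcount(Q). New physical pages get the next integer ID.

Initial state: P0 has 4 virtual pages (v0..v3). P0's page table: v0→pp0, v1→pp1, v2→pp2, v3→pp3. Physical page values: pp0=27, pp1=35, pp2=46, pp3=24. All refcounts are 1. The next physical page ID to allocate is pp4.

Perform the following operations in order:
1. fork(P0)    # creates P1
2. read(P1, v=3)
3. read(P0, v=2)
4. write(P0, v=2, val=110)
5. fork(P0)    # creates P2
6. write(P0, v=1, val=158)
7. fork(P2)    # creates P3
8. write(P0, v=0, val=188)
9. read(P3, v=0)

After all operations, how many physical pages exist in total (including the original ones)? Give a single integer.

Answer: 7

Derivation:
Op 1: fork(P0) -> P1. 4 ppages; refcounts: pp0:2 pp1:2 pp2:2 pp3:2
Op 2: read(P1, v3) -> 24. No state change.
Op 3: read(P0, v2) -> 46. No state change.
Op 4: write(P0, v2, 110). refcount(pp2)=2>1 -> COPY to pp4. 5 ppages; refcounts: pp0:2 pp1:2 pp2:1 pp3:2 pp4:1
Op 5: fork(P0) -> P2. 5 ppages; refcounts: pp0:3 pp1:3 pp2:1 pp3:3 pp4:2
Op 6: write(P0, v1, 158). refcount(pp1)=3>1 -> COPY to pp5. 6 ppages; refcounts: pp0:3 pp1:2 pp2:1 pp3:3 pp4:2 pp5:1
Op 7: fork(P2) -> P3. 6 ppages; refcounts: pp0:4 pp1:3 pp2:1 pp3:4 pp4:3 pp5:1
Op 8: write(P0, v0, 188). refcount(pp0)=4>1 -> COPY to pp6. 7 ppages; refcounts: pp0:3 pp1:3 pp2:1 pp3:4 pp4:3 pp5:1 pp6:1
Op 9: read(P3, v0) -> 27. No state change.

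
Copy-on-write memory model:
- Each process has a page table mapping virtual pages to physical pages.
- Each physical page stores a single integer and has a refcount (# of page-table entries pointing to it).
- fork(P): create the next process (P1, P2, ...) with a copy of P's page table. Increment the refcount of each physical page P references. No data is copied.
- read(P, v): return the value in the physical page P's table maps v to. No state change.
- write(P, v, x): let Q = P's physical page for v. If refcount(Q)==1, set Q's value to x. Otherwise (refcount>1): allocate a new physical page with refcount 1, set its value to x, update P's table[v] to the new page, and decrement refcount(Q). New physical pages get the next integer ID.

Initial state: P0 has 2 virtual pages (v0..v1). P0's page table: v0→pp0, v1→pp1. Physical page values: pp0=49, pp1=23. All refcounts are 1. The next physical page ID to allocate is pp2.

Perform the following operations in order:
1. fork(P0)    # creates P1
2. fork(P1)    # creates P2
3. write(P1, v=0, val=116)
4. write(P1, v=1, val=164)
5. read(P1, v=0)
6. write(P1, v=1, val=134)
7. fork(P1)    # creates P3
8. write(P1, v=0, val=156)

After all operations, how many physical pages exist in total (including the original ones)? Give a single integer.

Answer: 5

Derivation:
Op 1: fork(P0) -> P1. 2 ppages; refcounts: pp0:2 pp1:2
Op 2: fork(P1) -> P2. 2 ppages; refcounts: pp0:3 pp1:3
Op 3: write(P1, v0, 116). refcount(pp0)=3>1 -> COPY to pp2. 3 ppages; refcounts: pp0:2 pp1:3 pp2:1
Op 4: write(P1, v1, 164). refcount(pp1)=3>1 -> COPY to pp3. 4 ppages; refcounts: pp0:2 pp1:2 pp2:1 pp3:1
Op 5: read(P1, v0) -> 116. No state change.
Op 6: write(P1, v1, 134). refcount(pp3)=1 -> write in place. 4 ppages; refcounts: pp0:2 pp1:2 pp2:1 pp3:1
Op 7: fork(P1) -> P3. 4 ppages; refcounts: pp0:2 pp1:2 pp2:2 pp3:2
Op 8: write(P1, v0, 156). refcount(pp2)=2>1 -> COPY to pp4. 5 ppages; refcounts: pp0:2 pp1:2 pp2:1 pp3:2 pp4:1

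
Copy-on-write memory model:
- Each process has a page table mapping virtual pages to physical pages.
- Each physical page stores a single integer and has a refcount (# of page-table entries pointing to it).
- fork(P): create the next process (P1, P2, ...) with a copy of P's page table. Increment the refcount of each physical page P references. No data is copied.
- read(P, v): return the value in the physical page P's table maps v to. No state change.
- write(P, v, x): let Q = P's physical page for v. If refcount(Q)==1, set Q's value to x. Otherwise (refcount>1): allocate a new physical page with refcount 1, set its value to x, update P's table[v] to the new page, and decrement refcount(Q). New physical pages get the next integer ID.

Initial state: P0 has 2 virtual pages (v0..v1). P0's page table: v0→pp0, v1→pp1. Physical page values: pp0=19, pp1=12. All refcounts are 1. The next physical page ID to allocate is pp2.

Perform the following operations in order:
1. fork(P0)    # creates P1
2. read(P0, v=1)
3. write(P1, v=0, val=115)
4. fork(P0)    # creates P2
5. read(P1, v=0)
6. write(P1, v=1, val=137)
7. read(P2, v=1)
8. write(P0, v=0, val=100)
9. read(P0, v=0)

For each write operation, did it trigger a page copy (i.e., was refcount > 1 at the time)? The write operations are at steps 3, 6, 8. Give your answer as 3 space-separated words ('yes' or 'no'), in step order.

Op 1: fork(P0) -> P1. 2 ppages; refcounts: pp0:2 pp1:2
Op 2: read(P0, v1) -> 12. No state change.
Op 3: write(P1, v0, 115). refcount(pp0)=2>1 -> COPY to pp2. 3 ppages; refcounts: pp0:1 pp1:2 pp2:1
Op 4: fork(P0) -> P2. 3 ppages; refcounts: pp0:2 pp1:3 pp2:1
Op 5: read(P1, v0) -> 115. No state change.
Op 6: write(P1, v1, 137). refcount(pp1)=3>1 -> COPY to pp3. 4 ppages; refcounts: pp0:2 pp1:2 pp2:1 pp3:1
Op 7: read(P2, v1) -> 12. No state change.
Op 8: write(P0, v0, 100). refcount(pp0)=2>1 -> COPY to pp4. 5 ppages; refcounts: pp0:1 pp1:2 pp2:1 pp3:1 pp4:1
Op 9: read(P0, v0) -> 100. No state change.

yes yes yes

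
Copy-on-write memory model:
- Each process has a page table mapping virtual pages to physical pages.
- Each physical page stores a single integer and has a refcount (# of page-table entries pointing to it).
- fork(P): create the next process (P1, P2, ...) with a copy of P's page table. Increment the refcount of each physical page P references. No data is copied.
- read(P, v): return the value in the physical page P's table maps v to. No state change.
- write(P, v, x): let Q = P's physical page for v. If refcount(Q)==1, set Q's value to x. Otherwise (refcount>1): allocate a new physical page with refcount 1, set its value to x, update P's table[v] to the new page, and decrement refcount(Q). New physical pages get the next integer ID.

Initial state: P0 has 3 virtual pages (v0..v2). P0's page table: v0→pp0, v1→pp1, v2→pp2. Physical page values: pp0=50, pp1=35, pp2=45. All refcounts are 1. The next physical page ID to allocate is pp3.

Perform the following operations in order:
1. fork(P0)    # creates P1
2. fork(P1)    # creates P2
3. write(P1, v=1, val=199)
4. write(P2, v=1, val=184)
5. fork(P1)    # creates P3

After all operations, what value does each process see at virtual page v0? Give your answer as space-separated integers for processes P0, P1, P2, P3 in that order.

Answer: 50 50 50 50

Derivation:
Op 1: fork(P0) -> P1. 3 ppages; refcounts: pp0:2 pp1:2 pp2:2
Op 2: fork(P1) -> P2. 3 ppages; refcounts: pp0:3 pp1:3 pp2:3
Op 3: write(P1, v1, 199). refcount(pp1)=3>1 -> COPY to pp3. 4 ppages; refcounts: pp0:3 pp1:2 pp2:3 pp3:1
Op 4: write(P2, v1, 184). refcount(pp1)=2>1 -> COPY to pp4. 5 ppages; refcounts: pp0:3 pp1:1 pp2:3 pp3:1 pp4:1
Op 5: fork(P1) -> P3. 5 ppages; refcounts: pp0:4 pp1:1 pp2:4 pp3:2 pp4:1
P0: v0 -> pp0 = 50
P1: v0 -> pp0 = 50
P2: v0 -> pp0 = 50
P3: v0 -> pp0 = 50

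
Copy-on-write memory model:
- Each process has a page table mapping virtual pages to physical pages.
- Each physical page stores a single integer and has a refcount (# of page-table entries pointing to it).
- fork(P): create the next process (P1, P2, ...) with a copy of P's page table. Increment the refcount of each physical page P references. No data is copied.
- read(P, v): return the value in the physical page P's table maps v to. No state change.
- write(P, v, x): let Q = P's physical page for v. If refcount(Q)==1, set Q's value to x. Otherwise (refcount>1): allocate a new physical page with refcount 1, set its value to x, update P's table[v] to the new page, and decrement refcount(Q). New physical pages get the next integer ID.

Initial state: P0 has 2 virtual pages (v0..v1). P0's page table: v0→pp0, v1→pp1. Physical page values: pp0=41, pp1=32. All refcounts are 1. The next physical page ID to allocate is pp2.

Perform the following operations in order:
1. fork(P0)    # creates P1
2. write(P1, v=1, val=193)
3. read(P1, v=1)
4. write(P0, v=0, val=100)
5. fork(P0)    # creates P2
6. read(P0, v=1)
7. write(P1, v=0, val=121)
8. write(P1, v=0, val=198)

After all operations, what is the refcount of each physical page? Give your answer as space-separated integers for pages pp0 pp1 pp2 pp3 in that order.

Op 1: fork(P0) -> P1. 2 ppages; refcounts: pp0:2 pp1:2
Op 2: write(P1, v1, 193). refcount(pp1)=2>1 -> COPY to pp2. 3 ppages; refcounts: pp0:2 pp1:1 pp2:1
Op 3: read(P1, v1) -> 193. No state change.
Op 4: write(P0, v0, 100). refcount(pp0)=2>1 -> COPY to pp3. 4 ppages; refcounts: pp0:1 pp1:1 pp2:1 pp3:1
Op 5: fork(P0) -> P2. 4 ppages; refcounts: pp0:1 pp1:2 pp2:1 pp3:2
Op 6: read(P0, v1) -> 32. No state change.
Op 7: write(P1, v0, 121). refcount(pp0)=1 -> write in place. 4 ppages; refcounts: pp0:1 pp1:2 pp2:1 pp3:2
Op 8: write(P1, v0, 198). refcount(pp0)=1 -> write in place. 4 ppages; refcounts: pp0:1 pp1:2 pp2:1 pp3:2

Answer: 1 2 1 2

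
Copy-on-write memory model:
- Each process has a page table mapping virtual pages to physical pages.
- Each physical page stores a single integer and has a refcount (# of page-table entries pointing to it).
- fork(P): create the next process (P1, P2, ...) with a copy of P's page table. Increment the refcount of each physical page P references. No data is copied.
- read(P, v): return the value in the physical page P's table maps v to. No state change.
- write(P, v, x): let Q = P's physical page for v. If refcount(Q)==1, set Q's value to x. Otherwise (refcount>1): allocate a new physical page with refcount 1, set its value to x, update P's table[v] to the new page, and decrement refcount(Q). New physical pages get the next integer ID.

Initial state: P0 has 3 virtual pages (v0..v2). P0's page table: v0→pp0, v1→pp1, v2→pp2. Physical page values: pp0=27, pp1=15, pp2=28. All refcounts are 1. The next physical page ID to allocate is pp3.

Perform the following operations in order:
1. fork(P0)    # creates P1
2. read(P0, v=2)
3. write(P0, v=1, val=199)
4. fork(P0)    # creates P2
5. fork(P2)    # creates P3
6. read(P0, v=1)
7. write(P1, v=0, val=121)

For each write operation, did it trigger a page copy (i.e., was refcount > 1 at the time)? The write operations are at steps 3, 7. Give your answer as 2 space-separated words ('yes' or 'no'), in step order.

Op 1: fork(P0) -> P1. 3 ppages; refcounts: pp0:2 pp1:2 pp2:2
Op 2: read(P0, v2) -> 28. No state change.
Op 3: write(P0, v1, 199). refcount(pp1)=2>1 -> COPY to pp3. 4 ppages; refcounts: pp0:2 pp1:1 pp2:2 pp3:1
Op 4: fork(P0) -> P2. 4 ppages; refcounts: pp0:3 pp1:1 pp2:3 pp3:2
Op 5: fork(P2) -> P3. 4 ppages; refcounts: pp0:4 pp1:1 pp2:4 pp3:3
Op 6: read(P0, v1) -> 199. No state change.
Op 7: write(P1, v0, 121). refcount(pp0)=4>1 -> COPY to pp4. 5 ppages; refcounts: pp0:3 pp1:1 pp2:4 pp3:3 pp4:1

yes yes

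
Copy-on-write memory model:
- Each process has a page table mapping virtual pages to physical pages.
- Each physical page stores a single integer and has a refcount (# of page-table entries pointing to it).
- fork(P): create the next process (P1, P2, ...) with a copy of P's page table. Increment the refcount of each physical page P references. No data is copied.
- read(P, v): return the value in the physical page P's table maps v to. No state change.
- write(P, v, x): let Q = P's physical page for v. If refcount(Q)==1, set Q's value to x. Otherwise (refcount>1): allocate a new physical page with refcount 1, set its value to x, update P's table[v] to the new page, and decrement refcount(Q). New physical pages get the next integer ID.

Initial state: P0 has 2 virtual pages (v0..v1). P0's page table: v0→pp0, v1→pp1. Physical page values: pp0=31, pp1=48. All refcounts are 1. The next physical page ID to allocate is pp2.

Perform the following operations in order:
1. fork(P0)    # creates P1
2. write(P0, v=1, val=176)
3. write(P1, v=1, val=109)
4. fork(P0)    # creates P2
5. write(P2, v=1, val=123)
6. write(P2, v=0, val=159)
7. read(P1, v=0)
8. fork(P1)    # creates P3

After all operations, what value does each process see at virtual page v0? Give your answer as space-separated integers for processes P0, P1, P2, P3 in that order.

Op 1: fork(P0) -> P1. 2 ppages; refcounts: pp0:2 pp1:2
Op 2: write(P0, v1, 176). refcount(pp1)=2>1 -> COPY to pp2. 3 ppages; refcounts: pp0:2 pp1:1 pp2:1
Op 3: write(P1, v1, 109). refcount(pp1)=1 -> write in place. 3 ppages; refcounts: pp0:2 pp1:1 pp2:1
Op 4: fork(P0) -> P2. 3 ppages; refcounts: pp0:3 pp1:1 pp2:2
Op 5: write(P2, v1, 123). refcount(pp2)=2>1 -> COPY to pp3. 4 ppages; refcounts: pp0:3 pp1:1 pp2:1 pp3:1
Op 6: write(P2, v0, 159). refcount(pp0)=3>1 -> COPY to pp4. 5 ppages; refcounts: pp0:2 pp1:1 pp2:1 pp3:1 pp4:1
Op 7: read(P1, v0) -> 31. No state change.
Op 8: fork(P1) -> P3. 5 ppages; refcounts: pp0:3 pp1:2 pp2:1 pp3:1 pp4:1
P0: v0 -> pp0 = 31
P1: v0 -> pp0 = 31
P2: v0 -> pp4 = 159
P3: v0 -> pp0 = 31

Answer: 31 31 159 31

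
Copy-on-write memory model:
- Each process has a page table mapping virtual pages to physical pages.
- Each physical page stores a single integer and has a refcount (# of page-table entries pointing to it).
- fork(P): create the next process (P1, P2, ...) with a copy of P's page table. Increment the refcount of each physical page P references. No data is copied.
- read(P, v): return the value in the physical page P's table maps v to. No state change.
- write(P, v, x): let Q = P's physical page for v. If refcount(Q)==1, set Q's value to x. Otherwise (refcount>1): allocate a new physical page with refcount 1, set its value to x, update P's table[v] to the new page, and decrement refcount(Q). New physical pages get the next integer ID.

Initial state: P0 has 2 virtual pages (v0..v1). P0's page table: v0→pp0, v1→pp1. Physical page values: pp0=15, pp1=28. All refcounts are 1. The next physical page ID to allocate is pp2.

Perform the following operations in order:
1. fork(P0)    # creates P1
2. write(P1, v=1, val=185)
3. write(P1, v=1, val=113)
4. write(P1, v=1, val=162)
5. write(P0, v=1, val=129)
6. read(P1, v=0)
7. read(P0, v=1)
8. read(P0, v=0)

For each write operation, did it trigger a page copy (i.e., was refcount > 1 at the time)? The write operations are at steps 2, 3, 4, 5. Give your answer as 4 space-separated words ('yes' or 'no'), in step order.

Op 1: fork(P0) -> P1. 2 ppages; refcounts: pp0:2 pp1:2
Op 2: write(P1, v1, 185). refcount(pp1)=2>1 -> COPY to pp2. 3 ppages; refcounts: pp0:2 pp1:1 pp2:1
Op 3: write(P1, v1, 113). refcount(pp2)=1 -> write in place. 3 ppages; refcounts: pp0:2 pp1:1 pp2:1
Op 4: write(P1, v1, 162). refcount(pp2)=1 -> write in place. 3 ppages; refcounts: pp0:2 pp1:1 pp2:1
Op 5: write(P0, v1, 129). refcount(pp1)=1 -> write in place. 3 ppages; refcounts: pp0:2 pp1:1 pp2:1
Op 6: read(P1, v0) -> 15. No state change.
Op 7: read(P0, v1) -> 129. No state change.
Op 8: read(P0, v0) -> 15. No state change.

yes no no no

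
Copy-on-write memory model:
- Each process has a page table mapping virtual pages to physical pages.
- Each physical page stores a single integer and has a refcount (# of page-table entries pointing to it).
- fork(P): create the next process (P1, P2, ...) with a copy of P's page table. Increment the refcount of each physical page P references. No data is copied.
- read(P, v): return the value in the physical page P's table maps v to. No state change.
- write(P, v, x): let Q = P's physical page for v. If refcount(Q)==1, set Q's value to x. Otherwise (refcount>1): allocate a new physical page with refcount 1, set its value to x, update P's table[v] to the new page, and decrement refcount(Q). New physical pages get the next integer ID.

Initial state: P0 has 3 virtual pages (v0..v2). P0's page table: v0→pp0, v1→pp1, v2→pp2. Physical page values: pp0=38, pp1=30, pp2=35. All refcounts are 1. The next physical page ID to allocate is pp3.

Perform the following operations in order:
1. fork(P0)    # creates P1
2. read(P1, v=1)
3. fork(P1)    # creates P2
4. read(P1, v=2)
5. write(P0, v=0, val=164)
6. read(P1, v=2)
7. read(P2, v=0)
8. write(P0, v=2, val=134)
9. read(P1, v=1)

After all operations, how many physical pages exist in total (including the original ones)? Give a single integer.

Op 1: fork(P0) -> P1. 3 ppages; refcounts: pp0:2 pp1:2 pp2:2
Op 2: read(P1, v1) -> 30. No state change.
Op 3: fork(P1) -> P2. 3 ppages; refcounts: pp0:3 pp1:3 pp2:3
Op 4: read(P1, v2) -> 35. No state change.
Op 5: write(P0, v0, 164). refcount(pp0)=3>1 -> COPY to pp3. 4 ppages; refcounts: pp0:2 pp1:3 pp2:3 pp3:1
Op 6: read(P1, v2) -> 35. No state change.
Op 7: read(P2, v0) -> 38. No state change.
Op 8: write(P0, v2, 134). refcount(pp2)=3>1 -> COPY to pp4. 5 ppages; refcounts: pp0:2 pp1:3 pp2:2 pp3:1 pp4:1
Op 9: read(P1, v1) -> 30. No state change.

Answer: 5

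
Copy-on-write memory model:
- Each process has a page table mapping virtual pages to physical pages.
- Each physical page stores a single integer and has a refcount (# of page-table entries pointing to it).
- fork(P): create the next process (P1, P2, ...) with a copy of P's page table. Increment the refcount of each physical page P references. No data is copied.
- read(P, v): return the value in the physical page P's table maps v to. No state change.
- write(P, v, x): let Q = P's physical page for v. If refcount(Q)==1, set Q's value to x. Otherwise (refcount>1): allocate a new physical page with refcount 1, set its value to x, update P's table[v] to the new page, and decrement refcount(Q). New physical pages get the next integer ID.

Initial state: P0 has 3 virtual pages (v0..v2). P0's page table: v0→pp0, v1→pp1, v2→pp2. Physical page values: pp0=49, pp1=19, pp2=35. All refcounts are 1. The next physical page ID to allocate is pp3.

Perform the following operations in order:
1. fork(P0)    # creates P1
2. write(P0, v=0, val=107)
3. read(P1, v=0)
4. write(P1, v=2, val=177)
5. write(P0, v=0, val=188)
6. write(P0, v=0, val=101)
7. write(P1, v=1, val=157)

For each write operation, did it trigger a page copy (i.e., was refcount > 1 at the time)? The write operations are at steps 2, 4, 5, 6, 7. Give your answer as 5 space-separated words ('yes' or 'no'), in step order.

Op 1: fork(P0) -> P1. 3 ppages; refcounts: pp0:2 pp1:2 pp2:2
Op 2: write(P0, v0, 107). refcount(pp0)=2>1 -> COPY to pp3. 4 ppages; refcounts: pp0:1 pp1:2 pp2:2 pp3:1
Op 3: read(P1, v0) -> 49. No state change.
Op 4: write(P1, v2, 177). refcount(pp2)=2>1 -> COPY to pp4. 5 ppages; refcounts: pp0:1 pp1:2 pp2:1 pp3:1 pp4:1
Op 5: write(P0, v0, 188). refcount(pp3)=1 -> write in place. 5 ppages; refcounts: pp0:1 pp1:2 pp2:1 pp3:1 pp4:1
Op 6: write(P0, v0, 101). refcount(pp3)=1 -> write in place. 5 ppages; refcounts: pp0:1 pp1:2 pp2:1 pp3:1 pp4:1
Op 7: write(P1, v1, 157). refcount(pp1)=2>1 -> COPY to pp5. 6 ppages; refcounts: pp0:1 pp1:1 pp2:1 pp3:1 pp4:1 pp5:1

yes yes no no yes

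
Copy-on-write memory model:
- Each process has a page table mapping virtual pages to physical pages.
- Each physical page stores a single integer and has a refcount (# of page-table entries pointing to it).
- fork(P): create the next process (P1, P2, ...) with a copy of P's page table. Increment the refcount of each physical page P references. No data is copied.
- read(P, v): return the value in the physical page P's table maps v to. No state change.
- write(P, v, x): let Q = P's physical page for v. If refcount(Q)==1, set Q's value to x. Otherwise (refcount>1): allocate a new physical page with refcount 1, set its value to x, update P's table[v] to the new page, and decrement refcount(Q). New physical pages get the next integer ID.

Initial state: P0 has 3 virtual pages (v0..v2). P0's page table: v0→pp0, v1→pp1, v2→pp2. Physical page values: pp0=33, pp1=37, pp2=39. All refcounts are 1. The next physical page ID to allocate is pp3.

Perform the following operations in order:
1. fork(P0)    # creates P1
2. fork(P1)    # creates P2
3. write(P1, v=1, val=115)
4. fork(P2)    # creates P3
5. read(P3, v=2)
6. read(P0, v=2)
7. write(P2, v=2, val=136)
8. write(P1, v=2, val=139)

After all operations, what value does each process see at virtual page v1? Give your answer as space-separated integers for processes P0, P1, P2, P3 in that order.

Answer: 37 115 37 37

Derivation:
Op 1: fork(P0) -> P1. 3 ppages; refcounts: pp0:2 pp1:2 pp2:2
Op 2: fork(P1) -> P2. 3 ppages; refcounts: pp0:3 pp1:3 pp2:3
Op 3: write(P1, v1, 115). refcount(pp1)=3>1 -> COPY to pp3. 4 ppages; refcounts: pp0:3 pp1:2 pp2:3 pp3:1
Op 4: fork(P2) -> P3. 4 ppages; refcounts: pp0:4 pp1:3 pp2:4 pp3:1
Op 5: read(P3, v2) -> 39. No state change.
Op 6: read(P0, v2) -> 39. No state change.
Op 7: write(P2, v2, 136). refcount(pp2)=4>1 -> COPY to pp4. 5 ppages; refcounts: pp0:4 pp1:3 pp2:3 pp3:1 pp4:1
Op 8: write(P1, v2, 139). refcount(pp2)=3>1 -> COPY to pp5. 6 ppages; refcounts: pp0:4 pp1:3 pp2:2 pp3:1 pp4:1 pp5:1
P0: v1 -> pp1 = 37
P1: v1 -> pp3 = 115
P2: v1 -> pp1 = 37
P3: v1 -> pp1 = 37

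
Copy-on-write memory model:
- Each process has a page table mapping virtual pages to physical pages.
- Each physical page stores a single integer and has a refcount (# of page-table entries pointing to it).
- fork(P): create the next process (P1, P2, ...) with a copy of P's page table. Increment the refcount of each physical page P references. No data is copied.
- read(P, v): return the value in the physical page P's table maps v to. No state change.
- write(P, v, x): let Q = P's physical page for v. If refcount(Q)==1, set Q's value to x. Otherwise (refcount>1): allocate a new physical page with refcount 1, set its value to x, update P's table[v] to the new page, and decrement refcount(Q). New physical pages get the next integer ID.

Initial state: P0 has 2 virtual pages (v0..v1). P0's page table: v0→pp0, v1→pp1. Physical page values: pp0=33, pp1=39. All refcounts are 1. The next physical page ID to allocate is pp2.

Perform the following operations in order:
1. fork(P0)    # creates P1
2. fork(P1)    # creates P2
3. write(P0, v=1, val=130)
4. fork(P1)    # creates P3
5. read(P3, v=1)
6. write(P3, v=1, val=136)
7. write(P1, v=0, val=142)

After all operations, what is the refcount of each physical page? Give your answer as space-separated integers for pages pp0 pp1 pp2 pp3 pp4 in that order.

Op 1: fork(P0) -> P1. 2 ppages; refcounts: pp0:2 pp1:2
Op 2: fork(P1) -> P2. 2 ppages; refcounts: pp0:3 pp1:3
Op 3: write(P0, v1, 130). refcount(pp1)=3>1 -> COPY to pp2. 3 ppages; refcounts: pp0:3 pp1:2 pp2:1
Op 4: fork(P1) -> P3. 3 ppages; refcounts: pp0:4 pp1:3 pp2:1
Op 5: read(P3, v1) -> 39. No state change.
Op 6: write(P3, v1, 136). refcount(pp1)=3>1 -> COPY to pp3. 4 ppages; refcounts: pp0:4 pp1:2 pp2:1 pp3:1
Op 7: write(P1, v0, 142). refcount(pp0)=4>1 -> COPY to pp4. 5 ppages; refcounts: pp0:3 pp1:2 pp2:1 pp3:1 pp4:1

Answer: 3 2 1 1 1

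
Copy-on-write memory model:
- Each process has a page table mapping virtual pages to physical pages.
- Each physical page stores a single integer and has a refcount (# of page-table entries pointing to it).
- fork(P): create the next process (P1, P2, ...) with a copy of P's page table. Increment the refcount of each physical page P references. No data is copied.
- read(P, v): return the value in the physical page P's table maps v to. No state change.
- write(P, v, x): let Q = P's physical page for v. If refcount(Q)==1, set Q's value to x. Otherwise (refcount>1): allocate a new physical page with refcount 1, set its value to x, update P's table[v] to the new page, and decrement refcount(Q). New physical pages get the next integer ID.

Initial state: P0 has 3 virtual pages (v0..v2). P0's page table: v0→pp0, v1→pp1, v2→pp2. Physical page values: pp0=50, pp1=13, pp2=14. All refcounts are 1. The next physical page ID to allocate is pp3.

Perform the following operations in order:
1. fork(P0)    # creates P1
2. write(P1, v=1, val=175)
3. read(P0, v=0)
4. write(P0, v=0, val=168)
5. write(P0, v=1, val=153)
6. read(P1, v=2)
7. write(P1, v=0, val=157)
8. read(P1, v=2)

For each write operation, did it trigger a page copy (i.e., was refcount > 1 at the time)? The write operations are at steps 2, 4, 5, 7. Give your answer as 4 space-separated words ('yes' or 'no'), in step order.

Op 1: fork(P0) -> P1. 3 ppages; refcounts: pp0:2 pp1:2 pp2:2
Op 2: write(P1, v1, 175). refcount(pp1)=2>1 -> COPY to pp3. 4 ppages; refcounts: pp0:2 pp1:1 pp2:2 pp3:1
Op 3: read(P0, v0) -> 50. No state change.
Op 4: write(P0, v0, 168). refcount(pp0)=2>1 -> COPY to pp4. 5 ppages; refcounts: pp0:1 pp1:1 pp2:2 pp3:1 pp4:1
Op 5: write(P0, v1, 153). refcount(pp1)=1 -> write in place. 5 ppages; refcounts: pp0:1 pp1:1 pp2:2 pp3:1 pp4:1
Op 6: read(P1, v2) -> 14. No state change.
Op 7: write(P1, v0, 157). refcount(pp0)=1 -> write in place. 5 ppages; refcounts: pp0:1 pp1:1 pp2:2 pp3:1 pp4:1
Op 8: read(P1, v2) -> 14. No state change.

yes yes no no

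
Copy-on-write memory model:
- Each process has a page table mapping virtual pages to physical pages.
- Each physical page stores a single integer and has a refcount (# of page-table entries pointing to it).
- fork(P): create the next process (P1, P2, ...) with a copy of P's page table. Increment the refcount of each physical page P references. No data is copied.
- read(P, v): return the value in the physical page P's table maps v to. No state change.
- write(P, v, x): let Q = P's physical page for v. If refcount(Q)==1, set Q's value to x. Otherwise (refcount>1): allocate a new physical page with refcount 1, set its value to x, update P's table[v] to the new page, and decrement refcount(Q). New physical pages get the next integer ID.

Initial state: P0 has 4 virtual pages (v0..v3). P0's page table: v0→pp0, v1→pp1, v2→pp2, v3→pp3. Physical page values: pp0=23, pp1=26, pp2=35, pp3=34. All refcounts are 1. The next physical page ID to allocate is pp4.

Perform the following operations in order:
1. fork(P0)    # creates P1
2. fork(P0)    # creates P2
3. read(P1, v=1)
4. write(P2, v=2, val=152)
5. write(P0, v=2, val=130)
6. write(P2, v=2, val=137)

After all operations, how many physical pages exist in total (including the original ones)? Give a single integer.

Op 1: fork(P0) -> P1. 4 ppages; refcounts: pp0:2 pp1:2 pp2:2 pp3:2
Op 2: fork(P0) -> P2. 4 ppages; refcounts: pp0:3 pp1:3 pp2:3 pp3:3
Op 3: read(P1, v1) -> 26. No state change.
Op 4: write(P2, v2, 152). refcount(pp2)=3>1 -> COPY to pp4. 5 ppages; refcounts: pp0:3 pp1:3 pp2:2 pp3:3 pp4:1
Op 5: write(P0, v2, 130). refcount(pp2)=2>1 -> COPY to pp5. 6 ppages; refcounts: pp0:3 pp1:3 pp2:1 pp3:3 pp4:1 pp5:1
Op 6: write(P2, v2, 137). refcount(pp4)=1 -> write in place. 6 ppages; refcounts: pp0:3 pp1:3 pp2:1 pp3:3 pp4:1 pp5:1

Answer: 6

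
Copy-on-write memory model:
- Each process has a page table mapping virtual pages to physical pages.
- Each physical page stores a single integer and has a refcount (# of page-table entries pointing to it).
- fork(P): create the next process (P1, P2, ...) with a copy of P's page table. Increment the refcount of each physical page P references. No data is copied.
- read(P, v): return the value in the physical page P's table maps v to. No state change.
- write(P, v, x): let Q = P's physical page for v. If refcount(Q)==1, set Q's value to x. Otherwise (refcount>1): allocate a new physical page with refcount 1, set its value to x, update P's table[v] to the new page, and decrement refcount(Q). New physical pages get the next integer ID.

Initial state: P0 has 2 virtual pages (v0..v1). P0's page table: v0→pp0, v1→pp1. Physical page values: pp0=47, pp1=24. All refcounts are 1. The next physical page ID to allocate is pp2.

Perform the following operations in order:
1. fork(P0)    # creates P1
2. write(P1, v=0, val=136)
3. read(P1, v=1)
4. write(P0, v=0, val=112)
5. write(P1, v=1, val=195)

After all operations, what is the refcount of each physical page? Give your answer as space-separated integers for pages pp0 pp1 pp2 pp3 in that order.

Op 1: fork(P0) -> P1. 2 ppages; refcounts: pp0:2 pp1:2
Op 2: write(P1, v0, 136). refcount(pp0)=2>1 -> COPY to pp2. 3 ppages; refcounts: pp0:1 pp1:2 pp2:1
Op 3: read(P1, v1) -> 24. No state change.
Op 4: write(P0, v0, 112). refcount(pp0)=1 -> write in place. 3 ppages; refcounts: pp0:1 pp1:2 pp2:1
Op 5: write(P1, v1, 195). refcount(pp1)=2>1 -> COPY to pp3. 4 ppages; refcounts: pp0:1 pp1:1 pp2:1 pp3:1

Answer: 1 1 1 1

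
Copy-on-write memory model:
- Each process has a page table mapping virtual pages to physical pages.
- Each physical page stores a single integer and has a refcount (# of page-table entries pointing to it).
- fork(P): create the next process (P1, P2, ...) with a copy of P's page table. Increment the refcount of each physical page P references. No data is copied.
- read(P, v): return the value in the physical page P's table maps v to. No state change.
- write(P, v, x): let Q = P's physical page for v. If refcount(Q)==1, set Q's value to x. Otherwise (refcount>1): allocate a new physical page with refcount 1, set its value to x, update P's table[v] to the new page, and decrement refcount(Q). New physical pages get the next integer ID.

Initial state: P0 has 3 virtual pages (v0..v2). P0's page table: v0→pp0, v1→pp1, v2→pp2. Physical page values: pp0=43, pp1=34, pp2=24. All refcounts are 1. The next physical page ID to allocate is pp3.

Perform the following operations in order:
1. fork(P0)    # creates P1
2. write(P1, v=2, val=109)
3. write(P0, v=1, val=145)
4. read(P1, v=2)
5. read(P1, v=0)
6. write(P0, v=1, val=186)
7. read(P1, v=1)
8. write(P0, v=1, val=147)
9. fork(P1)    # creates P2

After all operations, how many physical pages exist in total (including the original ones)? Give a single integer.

Answer: 5

Derivation:
Op 1: fork(P0) -> P1. 3 ppages; refcounts: pp0:2 pp1:2 pp2:2
Op 2: write(P1, v2, 109). refcount(pp2)=2>1 -> COPY to pp3. 4 ppages; refcounts: pp0:2 pp1:2 pp2:1 pp3:1
Op 3: write(P0, v1, 145). refcount(pp1)=2>1 -> COPY to pp4. 5 ppages; refcounts: pp0:2 pp1:1 pp2:1 pp3:1 pp4:1
Op 4: read(P1, v2) -> 109. No state change.
Op 5: read(P1, v0) -> 43. No state change.
Op 6: write(P0, v1, 186). refcount(pp4)=1 -> write in place. 5 ppages; refcounts: pp0:2 pp1:1 pp2:1 pp3:1 pp4:1
Op 7: read(P1, v1) -> 34. No state change.
Op 8: write(P0, v1, 147). refcount(pp4)=1 -> write in place. 5 ppages; refcounts: pp0:2 pp1:1 pp2:1 pp3:1 pp4:1
Op 9: fork(P1) -> P2. 5 ppages; refcounts: pp0:3 pp1:2 pp2:1 pp3:2 pp4:1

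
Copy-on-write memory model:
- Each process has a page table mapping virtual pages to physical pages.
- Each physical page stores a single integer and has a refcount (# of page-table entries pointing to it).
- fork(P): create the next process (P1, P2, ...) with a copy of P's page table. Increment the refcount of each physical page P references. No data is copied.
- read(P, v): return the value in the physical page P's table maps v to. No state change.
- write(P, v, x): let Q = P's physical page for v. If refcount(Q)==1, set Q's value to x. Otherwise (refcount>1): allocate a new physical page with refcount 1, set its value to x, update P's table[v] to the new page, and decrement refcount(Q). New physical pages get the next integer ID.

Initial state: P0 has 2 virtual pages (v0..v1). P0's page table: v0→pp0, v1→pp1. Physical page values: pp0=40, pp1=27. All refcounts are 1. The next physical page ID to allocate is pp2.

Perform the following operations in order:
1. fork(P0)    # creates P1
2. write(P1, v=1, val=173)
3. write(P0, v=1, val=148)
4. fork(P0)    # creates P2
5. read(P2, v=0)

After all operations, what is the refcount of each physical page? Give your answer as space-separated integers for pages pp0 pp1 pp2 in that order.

Op 1: fork(P0) -> P1. 2 ppages; refcounts: pp0:2 pp1:2
Op 2: write(P1, v1, 173). refcount(pp1)=2>1 -> COPY to pp2. 3 ppages; refcounts: pp0:2 pp1:1 pp2:1
Op 3: write(P0, v1, 148). refcount(pp1)=1 -> write in place. 3 ppages; refcounts: pp0:2 pp1:1 pp2:1
Op 4: fork(P0) -> P2. 3 ppages; refcounts: pp0:3 pp1:2 pp2:1
Op 5: read(P2, v0) -> 40. No state change.

Answer: 3 2 1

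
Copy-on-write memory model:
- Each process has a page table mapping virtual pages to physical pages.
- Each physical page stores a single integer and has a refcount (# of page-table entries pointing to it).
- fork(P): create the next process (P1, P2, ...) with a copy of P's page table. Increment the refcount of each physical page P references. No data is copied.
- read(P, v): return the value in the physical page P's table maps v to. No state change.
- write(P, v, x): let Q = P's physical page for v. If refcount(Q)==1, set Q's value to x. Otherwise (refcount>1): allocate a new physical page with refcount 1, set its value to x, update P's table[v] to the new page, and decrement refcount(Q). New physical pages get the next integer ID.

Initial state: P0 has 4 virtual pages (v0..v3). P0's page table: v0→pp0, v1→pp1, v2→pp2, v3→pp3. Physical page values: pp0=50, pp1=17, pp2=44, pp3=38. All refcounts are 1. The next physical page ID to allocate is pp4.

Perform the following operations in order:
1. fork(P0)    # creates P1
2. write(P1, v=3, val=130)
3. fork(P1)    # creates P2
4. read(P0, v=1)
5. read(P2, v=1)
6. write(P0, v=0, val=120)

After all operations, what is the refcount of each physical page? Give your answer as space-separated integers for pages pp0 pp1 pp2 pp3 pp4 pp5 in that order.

Op 1: fork(P0) -> P1. 4 ppages; refcounts: pp0:2 pp1:2 pp2:2 pp3:2
Op 2: write(P1, v3, 130). refcount(pp3)=2>1 -> COPY to pp4. 5 ppages; refcounts: pp0:2 pp1:2 pp2:2 pp3:1 pp4:1
Op 3: fork(P1) -> P2. 5 ppages; refcounts: pp0:3 pp1:3 pp2:3 pp3:1 pp4:2
Op 4: read(P0, v1) -> 17. No state change.
Op 5: read(P2, v1) -> 17. No state change.
Op 6: write(P0, v0, 120). refcount(pp0)=3>1 -> COPY to pp5. 6 ppages; refcounts: pp0:2 pp1:3 pp2:3 pp3:1 pp4:2 pp5:1

Answer: 2 3 3 1 2 1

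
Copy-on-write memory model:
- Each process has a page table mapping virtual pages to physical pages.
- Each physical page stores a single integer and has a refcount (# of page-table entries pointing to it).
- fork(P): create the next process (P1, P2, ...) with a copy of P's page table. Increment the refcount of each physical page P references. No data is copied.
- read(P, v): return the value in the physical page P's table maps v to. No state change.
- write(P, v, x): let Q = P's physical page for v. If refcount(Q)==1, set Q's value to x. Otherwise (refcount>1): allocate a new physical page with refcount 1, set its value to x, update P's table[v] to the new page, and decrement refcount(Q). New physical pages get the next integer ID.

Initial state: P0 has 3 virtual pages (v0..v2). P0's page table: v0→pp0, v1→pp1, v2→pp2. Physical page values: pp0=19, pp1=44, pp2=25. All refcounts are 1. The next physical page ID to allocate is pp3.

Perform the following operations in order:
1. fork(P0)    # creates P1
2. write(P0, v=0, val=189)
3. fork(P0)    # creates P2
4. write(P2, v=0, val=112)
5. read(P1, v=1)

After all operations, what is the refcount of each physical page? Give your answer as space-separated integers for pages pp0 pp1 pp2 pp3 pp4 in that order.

Op 1: fork(P0) -> P1. 3 ppages; refcounts: pp0:2 pp1:2 pp2:2
Op 2: write(P0, v0, 189). refcount(pp0)=2>1 -> COPY to pp3. 4 ppages; refcounts: pp0:1 pp1:2 pp2:2 pp3:1
Op 3: fork(P0) -> P2. 4 ppages; refcounts: pp0:1 pp1:3 pp2:3 pp3:2
Op 4: write(P2, v0, 112). refcount(pp3)=2>1 -> COPY to pp4. 5 ppages; refcounts: pp0:1 pp1:3 pp2:3 pp3:1 pp4:1
Op 5: read(P1, v1) -> 44. No state change.

Answer: 1 3 3 1 1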